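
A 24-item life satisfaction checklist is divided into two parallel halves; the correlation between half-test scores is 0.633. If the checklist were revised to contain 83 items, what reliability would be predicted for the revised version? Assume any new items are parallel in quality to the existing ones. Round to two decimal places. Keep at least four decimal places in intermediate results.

Full-test reliability from the split-half r: r_full = 2(0.633)/(1 + 0.633) = 0.7753
Then adjust to 83 items: n = 83/24 = 3.4583
r_new = n·r_full / (1 + (n − 1)·r_full) = 2.6812 / 2.9059 ≈ 0.9227

0.92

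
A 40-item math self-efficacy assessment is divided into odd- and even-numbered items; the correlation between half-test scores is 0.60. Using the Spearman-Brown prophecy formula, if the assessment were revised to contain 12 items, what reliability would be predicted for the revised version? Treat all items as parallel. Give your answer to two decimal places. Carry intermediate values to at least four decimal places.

Full-test reliability from the split-half r: r_full = 2(0.60)/(1 + 0.60) = 0.7500
Then adjust to 12 items: n = 12/40 = 0.3000
r_new = n·r_full / (1 + (n − 1)·r_full) = 0.2250 / 0.4750 ≈ 0.4737

0.47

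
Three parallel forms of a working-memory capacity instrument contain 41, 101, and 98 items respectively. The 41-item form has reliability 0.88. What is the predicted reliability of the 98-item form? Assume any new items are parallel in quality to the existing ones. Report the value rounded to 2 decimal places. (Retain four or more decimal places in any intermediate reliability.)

Only the ratio of lengths matters: n = 98/41 = 2.3902
r_{98} = n·r / (1 + (n − 1)·r) = 2.1034 / 2.2234 ≈ 0.9460

0.95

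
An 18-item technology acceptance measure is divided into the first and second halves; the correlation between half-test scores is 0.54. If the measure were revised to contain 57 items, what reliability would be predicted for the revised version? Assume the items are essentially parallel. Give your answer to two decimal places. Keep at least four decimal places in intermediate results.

0.88

Full-test reliability from the split-half r: r_full = 2(0.54)/(1 + 0.54) = 0.7013
Then adjust to 57 items: n = 57/18 = 3.1667
r_new = n·r_full / (1 + (n − 1)·r_full) = 2.2208 / 2.5195 ≈ 0.8814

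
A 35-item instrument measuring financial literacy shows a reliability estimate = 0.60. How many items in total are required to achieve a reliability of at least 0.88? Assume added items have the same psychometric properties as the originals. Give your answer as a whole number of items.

172

Invert Spearman-Brown to solve for n:
n = r*(1 − r) / [ r (1 − r*) ]
n = [0.88 × 0.40] / [0.60 × 0.12]
  = 0.3520 / 0.0720 = 4.8889
4.8889 × 35 = 171.11 → 172 items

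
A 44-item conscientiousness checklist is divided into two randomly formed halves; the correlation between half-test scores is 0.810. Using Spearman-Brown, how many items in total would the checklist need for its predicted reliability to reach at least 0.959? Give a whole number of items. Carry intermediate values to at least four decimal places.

Corrected full-test reliability: r_full = 2 × 0.810 / (1 + 0.810) ≈ 0.8950
n = r_tgt(1 − r_full) / [r_full(1 − r_tgt)] = 0.959 × 0.1050 / (0.8950 × 0.041) ≈ 2.7441
Required items = 2.7441 × 44 = 120.74, so 121 items.

121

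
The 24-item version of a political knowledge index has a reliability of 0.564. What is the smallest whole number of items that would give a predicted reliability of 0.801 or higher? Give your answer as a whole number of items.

75

n = 0.801(1 − 0.564) / [0.564(1 − 0.801)]
n = 0.349236 / 0.112236 ≈ 3.1116
So the test needs 3.1116 × 24 ≈ 74.68 items; rounding up, 75.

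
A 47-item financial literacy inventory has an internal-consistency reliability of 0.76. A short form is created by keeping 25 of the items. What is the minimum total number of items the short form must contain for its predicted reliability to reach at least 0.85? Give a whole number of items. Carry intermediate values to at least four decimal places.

85

First, r for the 25-item form: n = 25/47 = 0.5319, so r_25 = 0.5319·0.76/(1 + (0.5319 − 1)·0.76) = 0.6275
Length factor from the short form to reach 0.85: n' = 0.85(1 − 0.6275) / [0.6275(1 − 0.85)] ≈ 3.3639
Items = 3.3639 × 25 ≈ 84.10 → 85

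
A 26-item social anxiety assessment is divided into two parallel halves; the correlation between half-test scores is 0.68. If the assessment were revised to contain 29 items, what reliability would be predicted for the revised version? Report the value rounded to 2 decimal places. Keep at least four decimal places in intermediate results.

Full-test reliability from the split-half r: r_full = 2(0.68)/(1 + 0.68) = 0.8095
Then adjust to 29 items: n = 29/26 = 1.1154
r_new = n·r_full / (1 + (n − 1)·r_full) = 0.9029 / 1.0934 ≈ 0.8258

0.83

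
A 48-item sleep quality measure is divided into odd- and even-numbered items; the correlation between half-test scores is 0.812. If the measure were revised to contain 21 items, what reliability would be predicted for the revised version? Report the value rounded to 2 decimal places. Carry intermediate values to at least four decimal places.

First correct the split-half correlation to full-test reliability: r_full = 2 × 0.812 / (1 + 0.812) ≈ 0.8962
Length factor from 48 to 21 items: n = 21/48 = 0.4375
r_new = n·r_full / (1 + (n − 1)·r_full) = 0.3921 / 0.4959 ≈ 0.7907

0.79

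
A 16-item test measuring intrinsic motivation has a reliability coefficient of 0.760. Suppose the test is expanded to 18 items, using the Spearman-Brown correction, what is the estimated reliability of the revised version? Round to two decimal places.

The new length is 18/16 = 1.125 times the old.
By Spearman-Brown, r_new = n r / (1 + (n − 1) r).
r_new = (1.125 × 0.760) / (1 + (1.125 − 1) × 0.760)
     = 0.8550 / 1.0950 = 0.7808

0.78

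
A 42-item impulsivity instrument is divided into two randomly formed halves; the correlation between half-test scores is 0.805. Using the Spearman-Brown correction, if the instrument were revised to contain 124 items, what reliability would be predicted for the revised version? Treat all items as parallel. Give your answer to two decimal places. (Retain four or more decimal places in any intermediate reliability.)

First correct the split-half correlation to full-test reliability: r_full = 2 × 0.805 / (1 + 0.805) ≈ 0.8920
Length factor from 42 to 124 items: n = 124/42 = 2.9524
r_new = n·r_full / (1 + (n − 1)·r_full) = 2.6335 / 2.7415 ≈ 0.9606

0.96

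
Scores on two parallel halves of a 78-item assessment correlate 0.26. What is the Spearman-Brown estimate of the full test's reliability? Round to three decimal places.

The full test is twice the length of either half (n = 2).
r_full = 2(0.26) / (1 + 0.26)
       = 0.5200 / 1.2600 = 0.4127

0.413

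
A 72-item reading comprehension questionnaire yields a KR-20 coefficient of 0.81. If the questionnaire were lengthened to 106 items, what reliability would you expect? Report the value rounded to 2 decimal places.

0.86

The new length is 106/72 = 1.4722 times the old.
Spearman-Brown: r_new = n·r / (1 + (n − 1)·r)
r_new = (1.4722 × 0.81) / (1 + (1.4722 − 1) × 0.81)
r_new = 1.1925 / 1.3825 ≈ 0.8626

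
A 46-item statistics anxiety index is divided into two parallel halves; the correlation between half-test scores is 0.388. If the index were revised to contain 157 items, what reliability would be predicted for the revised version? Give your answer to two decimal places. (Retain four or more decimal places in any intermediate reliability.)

0.81

Full-test reliability from the split-half r: r_full = 2(0.388)/(1 + 0.388) = 0.5591
Then adjust to 157 items: n = 157/46 = 3.4130
r_new = n·r_full / (1 + (n − 1)·r_full) = 1.9082 / 2.3491 ≈ 0.8123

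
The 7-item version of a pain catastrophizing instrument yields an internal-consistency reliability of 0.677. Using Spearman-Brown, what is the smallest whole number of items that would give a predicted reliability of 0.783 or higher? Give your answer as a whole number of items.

Rearranging the Spearman-Brown formula for n,
n = r_target (1 − r_old) / [ r_old (1 − r_target) ]
n = [0.783 × 0.323] / [0.677 × 0.217]
n = 0.252909 / 0.146909 ≈ 1.7215
So the test needs 1.7215 × 7 ≈ 12.05 items; rounding up, 13.

13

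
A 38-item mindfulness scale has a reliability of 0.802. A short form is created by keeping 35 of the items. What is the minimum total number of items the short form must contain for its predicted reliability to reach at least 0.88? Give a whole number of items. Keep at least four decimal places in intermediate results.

69

First, r for the 35-item form: n = 35/38 = 0.9211, so r_35 = 0.9211·0.802/(1 + (0.9211 − 1)·0.802) = 0.7886
Then solve for n' with r_old = 0.7886, r_target = 0.88: n' = 0.88(1 − 0.7886)/[0.7886(1 − 0.88)] = 1.9658
Total items = 1.9658 × 35 = 68.80, rounded up to 69.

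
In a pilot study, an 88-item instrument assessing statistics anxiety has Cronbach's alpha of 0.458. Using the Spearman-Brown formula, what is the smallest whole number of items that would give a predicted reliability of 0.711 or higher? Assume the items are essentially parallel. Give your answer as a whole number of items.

257

Invert Spearman-Brown to solve for n:
n = r*(1 − r) / [ r (1 − r*) ]
n = [0.711 × 0.542] / [0.458 × 0.289]
n = 0.385362 / 0.132362 ≈ 2.9114
So the test needs 2.9114 × 88 ≈ 256.20 items; rounding up, 257.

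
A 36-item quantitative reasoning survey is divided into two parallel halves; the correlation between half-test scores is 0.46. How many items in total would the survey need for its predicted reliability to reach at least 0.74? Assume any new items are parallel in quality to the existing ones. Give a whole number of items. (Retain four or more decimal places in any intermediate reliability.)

61

Corrected full-test reliability: r_full = 2 × 0.46 / (1 + 0.46) ≈ 0.6301
Solve Spearman-Brown for n: n = 0.74(1 − 0.6301) / [0.6301(1 − 0.74)] = 1.6708
Required items = 1.6708 × 36 = 60.15, so 61 items.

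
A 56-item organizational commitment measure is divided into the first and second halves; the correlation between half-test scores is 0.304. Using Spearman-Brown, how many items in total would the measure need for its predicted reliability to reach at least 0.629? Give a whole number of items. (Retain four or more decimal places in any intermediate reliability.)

Corrected full-test reliability: r_full = 2 × 0.304 / (1 + 0.304) ≈ 0.4663
n = r_tgt(1 − r_full) / [r_full(1 − r_tgt)] = 0.629 × 0.5337 / (0.4663 × 0.371) ≈ 1.9405
Items = 1.9405 × 56 ≈ 108.67 → 109

109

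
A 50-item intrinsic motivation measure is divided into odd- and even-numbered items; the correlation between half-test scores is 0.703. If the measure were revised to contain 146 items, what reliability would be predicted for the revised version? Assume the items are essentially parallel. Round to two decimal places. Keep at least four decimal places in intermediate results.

First correct the split-half correlation to full-test reliability: r_full = 2 × 0.703 / (1 + 0.703) ≈ 0.8256
Length factor from 50 to 146 items: n = 146/50 = 2.9200
r_new = n·r_full / (1 + (n − 1)·r_full) = 2.4108 / 2.5852 ≈ 0.9325

0.93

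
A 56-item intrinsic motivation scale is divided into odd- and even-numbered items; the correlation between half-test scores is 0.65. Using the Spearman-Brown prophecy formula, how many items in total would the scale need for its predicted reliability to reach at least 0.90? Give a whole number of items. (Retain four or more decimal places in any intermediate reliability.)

136

Corrected full-test reliability: r_full = 2 × 0.65 / (1 + 0.65) ≈ 0.7879
n = r_tgt(1 − r_full) / [r_full(1 − r_tgt)] = 0.90 × 0.2121 / (0.7879 × 0.10) ≈ 2.4228
Required items = 2.4228 × 56 = 135.68, so 136 items.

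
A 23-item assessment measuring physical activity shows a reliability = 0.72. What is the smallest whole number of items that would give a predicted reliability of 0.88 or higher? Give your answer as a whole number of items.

Invert Spearman-Brown to solve for n:
n = r_target (1 − r_old) / [ r_old (1 − r_target) ]
n = [0.88 × 0.28] / [0.72 × 0.12]
n = 0.2464 / 0.0864 ≈ 2.8519
2.8519 × 23 = 65.59 → 66 items

66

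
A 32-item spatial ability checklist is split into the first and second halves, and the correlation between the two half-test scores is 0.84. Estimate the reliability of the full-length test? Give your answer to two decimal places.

0.91

r_full = 2(0.84) / (1 + 0.84)
r_full = 1.6800 / 1.8400 ≈ 0.9130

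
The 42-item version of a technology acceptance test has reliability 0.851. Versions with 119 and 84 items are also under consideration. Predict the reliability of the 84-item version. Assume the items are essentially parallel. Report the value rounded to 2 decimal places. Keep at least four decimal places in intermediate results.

0.92

The 119-item form is not needed; work directly from the 42-item form with n = 84/42 = 2.0000.
r_{84} = n·r / (1 + (n − 1)·r) = 1.7020 / 1.8510 ≈ 0.9195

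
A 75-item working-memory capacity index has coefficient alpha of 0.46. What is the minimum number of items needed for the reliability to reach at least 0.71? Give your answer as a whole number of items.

Invert Spearman-Brown to solve for n:
n = r_target (1 − r_old) / [ r_old (1 − r_target) ]
n = 0.71 × (1 − 0.46) / [ 0.46 × (1 − 0.71) ]
  = 0.3834 / 0.1334 = 2.8741
So the test needs 2.8741 × 75 ≈ 215.56 items; rounding up, 216.

216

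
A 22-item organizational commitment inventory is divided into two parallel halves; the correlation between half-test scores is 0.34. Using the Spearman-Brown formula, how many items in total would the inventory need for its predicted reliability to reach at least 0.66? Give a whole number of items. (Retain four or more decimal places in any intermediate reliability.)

42

r_full = 2(0.34)/(1 + 0.34) = 0.5075
Solve Spearman-Brown for n: n = 0.66(1 − 0.5075) / [0.5075(1 − 0.66)] = 1.8838
Required items = 1.8838 × 22 = 41.44, so 42 items.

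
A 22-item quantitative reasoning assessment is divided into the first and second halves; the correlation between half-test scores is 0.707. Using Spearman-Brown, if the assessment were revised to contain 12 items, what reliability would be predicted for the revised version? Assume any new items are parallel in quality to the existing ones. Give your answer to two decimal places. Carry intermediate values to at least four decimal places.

0.72

First correct the split-half correlation to full-test reliability: r_full = 2 × 0.707 / (1 + 0.707) ≈ 0.8284
Then adjust to 12 items: n = 12/22 = 0.5455
r_new = n·r_full / (1 + (n − 1)·r_full) = 0.4519 / 0.6235 ≈ 0.7248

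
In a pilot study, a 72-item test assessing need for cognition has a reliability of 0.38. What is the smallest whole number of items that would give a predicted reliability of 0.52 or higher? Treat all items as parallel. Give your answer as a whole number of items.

128

Spearman-Brown solved for the length factor n:
n = r_target (1 − r_old) / [ r_old (1 − r_target) ]
n = 0.52(1 − 0.38) / [0.38(1 − 0.52)]
n = 0.3224 / 0.1824 ≈ 1.7675
1.7675 × 72 = 127.26 → 128 items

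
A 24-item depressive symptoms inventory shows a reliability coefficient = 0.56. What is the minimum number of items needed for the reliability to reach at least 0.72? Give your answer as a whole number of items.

Spearman-Brown solved for the length factor n:
n = r_target (1 − r_old) / [ r_old (1 − r_target) ]
n = 0.72(1 − 0.56) / [0.56(1 − 0.72)]
n = 0.3168 / 0.1568 ≈ 2.0204
So the test needs 2.0204 × 24 ≈ 48.49 items; rounding up, 49.

49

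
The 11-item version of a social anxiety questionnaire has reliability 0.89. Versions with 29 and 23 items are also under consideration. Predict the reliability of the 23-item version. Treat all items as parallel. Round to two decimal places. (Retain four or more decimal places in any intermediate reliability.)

0.94

The 29-item form is not needed; work directly from the 11-item form with n = 23/11 = 2.0909.
r_{23} = n·r / (1 + (n − 1)·r) = 1.8609 / 1.9709 ≈ 0.9442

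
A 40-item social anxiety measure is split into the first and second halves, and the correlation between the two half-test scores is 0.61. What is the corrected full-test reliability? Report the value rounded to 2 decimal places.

Apply the Spearman-Brown correction with n = 2:
r_full = 2(0.61) / (1 + 0.61)
       = 1.2200 / 1.6100 = 0.7578

0.76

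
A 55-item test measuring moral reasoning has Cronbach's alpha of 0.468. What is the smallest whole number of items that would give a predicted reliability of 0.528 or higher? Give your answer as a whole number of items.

Spearman-Brown solved for the length factor n:
n = r*(1 − r) / [ r (1 − r*) ]
n = 0.528 × (1 − 0.468) / [ 0.468 × (1 − 0.528) ]
n = 0.280896 / 0.220896 ≈ 1.2716
Items needed = n × 55 = 1.2716 × 55 ≈ 69.94 → round up to 70

70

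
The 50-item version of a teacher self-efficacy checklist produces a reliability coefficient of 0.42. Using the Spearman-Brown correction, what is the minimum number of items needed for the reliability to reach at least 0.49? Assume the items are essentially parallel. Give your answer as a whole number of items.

Rearranging the Spearman-Brown formula for n,
n = r_target (1 − r_old) / [ r_old (1 − r_target) ]
n = 0.49(1 − 0.42) / [0.42(1 − 0.49)]
n = 0.2842 / 0.2142 ≈ 1.3268
So the test needs 1.3268 × 50 ≈ 66.34 items; rounding up, 67.

67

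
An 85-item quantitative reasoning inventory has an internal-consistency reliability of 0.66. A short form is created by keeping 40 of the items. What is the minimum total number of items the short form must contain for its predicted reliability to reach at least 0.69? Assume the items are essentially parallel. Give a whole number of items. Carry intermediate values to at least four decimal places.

Short-form reliability: n = 40/85 = 0.4706; r_40 = n·r/(1+(n−1)r) ≈ 0.4774
Length factor from the short form to reach 0.69: n' = 0.69(1 − 0.4774) / [0.4774(1 − 0.69)] ≈ 2.4365
Total items = 2.4365 × 40 = 97.46, rounded up to 98.

98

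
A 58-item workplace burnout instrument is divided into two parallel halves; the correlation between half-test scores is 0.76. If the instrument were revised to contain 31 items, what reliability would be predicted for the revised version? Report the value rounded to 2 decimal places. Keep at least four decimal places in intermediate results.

0.77

First correct the split-half correlation to full-test reliability: r_full = 2 × 0.76 / (1 + 0.76) ≈ 0.8636
Then adjust to 31 items: n = 31/58 = 0.5345
r_new = n·r_full / (1 + (n − 1)·r_full) = 0.4616 / 0.5980 ≈ 0.7719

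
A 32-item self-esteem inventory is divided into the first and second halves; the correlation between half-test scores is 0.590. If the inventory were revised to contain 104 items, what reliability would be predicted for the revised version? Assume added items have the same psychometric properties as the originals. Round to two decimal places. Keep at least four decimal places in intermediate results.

Spearman-Brown correction (n = 2): r_full = 2·0.590/(1 + 0.590) = 0.7421
Then adjust to 104 items: n = 104/32 = 3.2500
r_new = n·r_full / (1 + (n − 1)·r_full) = 2.4118 / 2.6697 ≈ 0.9034

0.90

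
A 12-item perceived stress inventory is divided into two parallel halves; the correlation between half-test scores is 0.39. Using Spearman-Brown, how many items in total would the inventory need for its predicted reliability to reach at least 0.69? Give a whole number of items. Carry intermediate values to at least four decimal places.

21

Corrected full-test reliability: r_full = 2 × 0.39 / (1 + 0.39) ≈ 0.5612
n = r_tgt(1 − r_full) / [r_full(1 − r_tgt)] = 0.69 × 0.4388 / (0.5612 × 0.31) ≈ 1.7403
Required items = 1.7403 × 12 = 20.88, so 21 items.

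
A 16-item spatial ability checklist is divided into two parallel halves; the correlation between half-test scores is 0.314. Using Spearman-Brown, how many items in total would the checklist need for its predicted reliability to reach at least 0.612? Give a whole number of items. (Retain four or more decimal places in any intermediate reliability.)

28

Corrected full-test reliability: r_full = 2 × 0.314 / (1 + 0.314) ≈ 0.4779
n = r_tgt(1 − r_full) / [r_full(1 − r_tgt)] = 0.612 × 0.5221 / (0.4779 × 0.388) ≈ 1.7232
Required items = 1.7232 × 16 = 27.57, so 28 items.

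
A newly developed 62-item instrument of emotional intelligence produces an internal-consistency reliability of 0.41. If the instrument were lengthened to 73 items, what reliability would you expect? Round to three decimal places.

0.450

The new length is 73/62 = 1.1774 times the old.
By Spearman-Brown, r_new = n r / (1 + (n − 1) r).
r_new = 1.1774·0.41 / [1 + (1.1774 − 1)·0.41]
r_new = 0.4827 / 1.0727 ≈ 0.4500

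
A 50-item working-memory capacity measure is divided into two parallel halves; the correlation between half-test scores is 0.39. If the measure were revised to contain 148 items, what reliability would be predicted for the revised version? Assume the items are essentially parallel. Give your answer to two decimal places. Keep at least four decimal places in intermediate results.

Full-test reliability from the split-half r: r_full = 2(0.39)/(1 + 0.39) = 0.5612
Then adjust to 148 items: n = 148/50 = 2.9600
r_new = n·r_full / (1 + (n − 1)·r_full) = 1.6612 / 2.1000 ≈ 0.7910

0.79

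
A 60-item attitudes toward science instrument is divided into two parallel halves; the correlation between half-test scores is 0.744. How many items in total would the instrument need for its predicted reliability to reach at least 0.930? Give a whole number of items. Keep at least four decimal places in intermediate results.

Corrected full-test reliability: r_full = 2 × 0.744 / (1 + 0.744) ≈ 0.8532
Solve Spearman-Brown for n: n = 0.930(1 − 0.8532) / [0.8532(1 − 0.930)] = 2.2859
Required items = 2.2859 × 60 = 137.15, so 138 items.

138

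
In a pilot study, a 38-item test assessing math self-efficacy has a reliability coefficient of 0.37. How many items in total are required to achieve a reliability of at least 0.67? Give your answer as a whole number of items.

n = 0.67(1 − 0.37) / [0.37(1 − 0.67)]
  = 0.4221 / 0.1221 = 3.4570
Items needed = n × 38 = 3.4570 × 38 ≈ 131.37 → round up to 132

132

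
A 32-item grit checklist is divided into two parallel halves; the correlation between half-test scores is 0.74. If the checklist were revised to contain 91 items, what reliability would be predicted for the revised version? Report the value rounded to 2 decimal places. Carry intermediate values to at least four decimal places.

First correct the split-half correlation to full-test reliability: r_full = 2 × 0.74 / (1 + 0.74) ≈ 0.8506
Length factor from 32 to 91 items: n = 91/32 = 2.8438
r_new = n·r_full / (1 + (n − 1)·r_full) = 2.4189 / 2.5683 ≈ 0.9418

0.94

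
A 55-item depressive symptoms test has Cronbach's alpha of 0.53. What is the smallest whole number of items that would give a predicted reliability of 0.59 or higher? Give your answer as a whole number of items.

Spearman-Brown solved for the length factor n:
n = r*(1 − r) / [ r (1 − r*) ]
n = 0.59 × (1 − 0.53) / [ 0.53 × (1 − 0.59) ]
n = 0.2773 / 0.2173 ≈ 1.2761
1.2761 × 55 = 70.19 → 71 items

71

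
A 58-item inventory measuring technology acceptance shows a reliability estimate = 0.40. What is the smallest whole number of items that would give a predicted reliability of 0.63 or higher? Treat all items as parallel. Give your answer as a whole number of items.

n = 0.63 × (1 − 0.40) / [ 0.40 × (1 − 0.63) ]
n = 0.3780 / 0.1480 ≈ 2.5541
Items needed = n × 58 = 2.5541 × 58 ≈ 148.14 → round up to 149

149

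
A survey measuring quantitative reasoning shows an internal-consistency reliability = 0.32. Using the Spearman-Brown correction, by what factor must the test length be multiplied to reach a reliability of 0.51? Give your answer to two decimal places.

n = [0.51 × 0.68] / [0.32 × 0.49]
  = 0.3468 / 0.1568 = 2.2117

2.21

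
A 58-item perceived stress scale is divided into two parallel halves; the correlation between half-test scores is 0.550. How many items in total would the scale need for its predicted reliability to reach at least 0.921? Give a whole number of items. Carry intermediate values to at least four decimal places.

277

r_full = 2(0.550)/(1 + 0.550) = 0.7097
Solve Spearman-Brown for n: n = 0.921(1 − 0.7097) / [0.7097(1 − 0.921)] = 4.7688
Required items = 4.7688 × 58 = 276.59, so 277 items.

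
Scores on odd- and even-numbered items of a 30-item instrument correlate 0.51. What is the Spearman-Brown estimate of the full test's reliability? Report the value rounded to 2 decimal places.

r_full = 2r_hh / (1 + r_hh) = 2 × 0.51 / (1 + 0.51)
       = 1.0200 / 1.5100 = 0.6755

0.68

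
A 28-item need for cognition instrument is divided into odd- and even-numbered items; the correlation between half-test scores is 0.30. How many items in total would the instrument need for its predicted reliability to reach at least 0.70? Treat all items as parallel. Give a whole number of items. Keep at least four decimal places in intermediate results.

r_full = 2(0.30)/(1 + 0.30) = 0.4615
n = r_tgt(1 − r_full) / [r_full(1 − r_tgt)] = 0.70 × 0.5385 / (0.4615 × 0.30) ≈ 2.7226
Items = 2.7226 × 28 ≈ 76.23 → 77

77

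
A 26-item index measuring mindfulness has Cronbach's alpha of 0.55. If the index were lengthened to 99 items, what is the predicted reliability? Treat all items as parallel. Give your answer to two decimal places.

Length ratio n = 99/26 = 3.8077
r_new = (3.8077 × 0.55) / (1 + (3.8077 − 1) × 0.55)
r_new = 2.0942 / 2.5442 ≈ 0.8231

0.82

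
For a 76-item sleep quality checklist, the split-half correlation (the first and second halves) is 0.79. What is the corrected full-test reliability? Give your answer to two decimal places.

0.88

Apply the Spearman-Brown correction with n = 2:
r_full = 2(0.79) / (1 + 0.79)
       = 1.5800 / 1.7900 = 0.8827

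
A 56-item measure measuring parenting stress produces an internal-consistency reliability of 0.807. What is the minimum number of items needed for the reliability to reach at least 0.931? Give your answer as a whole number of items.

181

n = 0.931(1 − 0.807) / [0.807(1 − 0.931)]
n = 0.179683 / 0.055683 ≈ 3.2269
Items needed = n × 56 = 3.2269 × 56 ≈ 180.71 → round up to 181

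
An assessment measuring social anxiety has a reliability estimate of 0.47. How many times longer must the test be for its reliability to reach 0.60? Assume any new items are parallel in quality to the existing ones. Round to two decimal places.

1.69

n = [0.60 × 0.53] / [0.47 × 0.40]
  = 0.3180 / 0.1880 = 1.6915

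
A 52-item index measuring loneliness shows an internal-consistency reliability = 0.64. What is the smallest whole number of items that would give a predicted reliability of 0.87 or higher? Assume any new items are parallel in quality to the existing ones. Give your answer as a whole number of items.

196

Invert Spearman-Brown to solve for n:
n = r*(1 − r) / [ r (1 − r*) ]
n = 0.87(1 − 0.64) / [0.64(1 − 0.87)]
n = 0.3132 / 0.0832 ≈ 3.7644
3.7644 × 52 = 195.75 → 196 items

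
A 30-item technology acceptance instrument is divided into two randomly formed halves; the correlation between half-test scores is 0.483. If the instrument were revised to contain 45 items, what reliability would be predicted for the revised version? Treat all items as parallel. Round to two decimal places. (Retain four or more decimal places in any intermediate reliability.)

0.74

Full-test reliability from the split-half r: r_full = 2(0.483)/(1 + 0.483) = 0.6514
Then adjust to 45 items: n = 45/30 = 1.5000
r_new = n·r_full / (1 + (n − 1)·r_full) = 0.9771 / 1.3257 ≈ 0.7370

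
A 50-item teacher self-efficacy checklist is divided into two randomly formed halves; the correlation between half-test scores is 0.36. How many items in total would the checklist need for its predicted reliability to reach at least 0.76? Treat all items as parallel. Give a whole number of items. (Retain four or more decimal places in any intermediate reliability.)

141

r_full = 2(0.36)/(1 + 0.36) = 0.5294
n = r_tgt(1 − r_full) / [r_full(1 − r_tgt)] = 0.76 × 0.4706 / (0.5294 × 0.24) ≈ 2.8149
Required items = 2.8149 × 50 = 140.75, so 141 items.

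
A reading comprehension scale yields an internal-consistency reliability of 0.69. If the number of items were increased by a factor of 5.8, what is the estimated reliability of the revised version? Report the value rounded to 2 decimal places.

0.93

Spearman-Brown: r_new = n·r / (1 + (n − 1)·r)
r_new = (5.8 × 0.69) / (1 + (5.8 − 1) × 0.69)
     = 4.0020 / 4.3120 = 0.9281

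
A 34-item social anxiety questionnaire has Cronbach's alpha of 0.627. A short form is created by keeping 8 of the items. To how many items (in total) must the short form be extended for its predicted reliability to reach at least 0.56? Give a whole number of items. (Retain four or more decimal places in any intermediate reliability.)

Short-form reliability: n = 8/34 = 0.2353; r_8 = n·r/(1+(n−1)r) ≈ 0.2834
Length factor from the short form to reach 0.56: n' = 0.56(1 − 0.2834) / [0.2834(1 − 0.56)] ≈ 3.2182
Items = 3.2182 × 8 ≈ 25.75 → 26

26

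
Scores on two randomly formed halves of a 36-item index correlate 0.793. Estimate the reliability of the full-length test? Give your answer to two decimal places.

r_full = 2(0.793) / (1 + 0.793)
       = 1.5860 / 1.7930 = 0.8846

0.88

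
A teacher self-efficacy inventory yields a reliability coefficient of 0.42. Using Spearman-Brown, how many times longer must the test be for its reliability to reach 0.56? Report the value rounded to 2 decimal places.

Spearman-Brown solved for the length factor n:
n = r*(1 − r) / [ r (1 − r*) ]
n = 0.56(1 − 0.42) / [0.42(1 − 0.56)]
  = 0.3248 / 0.1848 = 1.7576

1.76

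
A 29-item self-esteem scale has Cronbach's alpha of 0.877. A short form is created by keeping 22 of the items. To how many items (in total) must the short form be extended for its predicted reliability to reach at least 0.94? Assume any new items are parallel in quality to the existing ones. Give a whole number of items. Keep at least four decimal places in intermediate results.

First, r for the 22-item form: n = 22/29 = 0.7586, so r_22 = 0.7586·0.877/(1 + (0.7586 − 1)·0.877) = 0.8440
Then solve for n' with r_old = 0.8440, r_target = 0.94: n' = 0.94(1 − 0.8440)/[0.8440(1 − 0.94)] = 2.8957
Total items = 2.8957 × 22 = 63.71, rounded up to 64.

64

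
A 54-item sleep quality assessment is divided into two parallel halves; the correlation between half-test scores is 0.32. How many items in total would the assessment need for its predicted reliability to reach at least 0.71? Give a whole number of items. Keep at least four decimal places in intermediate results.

141

Corrected full-test reliability: r_full = 2 × 0.32 / (1 + 0.32) ≈ 0.4848
n = r_tgt(1 − r_full) / [r_full(1 − r_tgt)] = 0.71 × 0.5152 / (0.4848 × 0.29) ≈ 2.6018
Items = 2.6018 × 54 ≈ 140.50 → 141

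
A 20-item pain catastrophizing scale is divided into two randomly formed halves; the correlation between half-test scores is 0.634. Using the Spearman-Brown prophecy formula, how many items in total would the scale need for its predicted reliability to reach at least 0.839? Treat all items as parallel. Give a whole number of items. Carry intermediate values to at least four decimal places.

r_full = 2(0.634)/(1 + 0.634) = 0.7760
n = r_tgt(1 − r_full) / [r_full(1 − r_tgt)] = 0.839 × 0.2240 / (0.7760 × 0.161) ≈ 1.5043
Required items = 1.5043 × 20 = 30.09, so 31 items.

31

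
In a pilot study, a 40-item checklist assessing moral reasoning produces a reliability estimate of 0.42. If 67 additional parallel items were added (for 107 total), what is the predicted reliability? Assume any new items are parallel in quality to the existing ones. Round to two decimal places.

0.66

n = 107/40 = 2.675
Apply the Spearman-Brown prophecy formula, r' = nr / [1 + (n − 1)r]:
r_new = 2.675·0.42 / [1 + (2.675 − 1)·0.42]
r_new = 1.1235 / 1.7035 ≈ 0.6595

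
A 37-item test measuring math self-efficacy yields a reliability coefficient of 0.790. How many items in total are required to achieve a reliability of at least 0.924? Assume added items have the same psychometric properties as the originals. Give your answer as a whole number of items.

120

Spearman-Brown solved for the length factor n:
n = r_target (1 − r_old) / [ r_old (1 − r_target) ]
n = [0.924 × 0.210] / [0.790 × 0.076]
  = 0.194040 / 0.060040 = 3.2318
3.2318 × 37 = 119.58 → 120 items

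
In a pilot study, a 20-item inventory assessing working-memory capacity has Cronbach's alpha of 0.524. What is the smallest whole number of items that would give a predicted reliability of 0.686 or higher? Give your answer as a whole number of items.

Invert Spearman-Brown to solve for n:
n = r_target (1 − r_old) / [ r_old (1 − r_target) ]
n = 0.686 × (1 − 0.524) / [ 0.524 × (1 − 0.686) ]
n = 0.326536 / 0.164536 ≈ 1.9846
So the test needs 1.9846 × 20 ≈ 39.69 items; rounding up, 40.

40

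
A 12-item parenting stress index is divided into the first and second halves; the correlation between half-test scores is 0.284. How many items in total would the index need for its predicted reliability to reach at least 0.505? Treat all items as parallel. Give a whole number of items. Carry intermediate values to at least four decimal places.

16

r_full = 2(0.284)/(1 + 0.284) = 0.4424
Solve Spearman-Brown for n: n = 0.505(1 − 0.4424) / [0.4424(1 − 0.505)] = 1.2859
Required items = 1.2859 × 12 = 15.43, so 16 items.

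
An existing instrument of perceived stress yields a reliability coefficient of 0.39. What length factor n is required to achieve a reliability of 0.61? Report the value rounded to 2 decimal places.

Invert Spearman-Brown to solve for n:
n = r_target (1 − r_old) / [ r_old (1 − r_target) ]
n = 0.61(1 − 0.39) / [0.39(1 − 0.61)]
  = 0.3721 / 0.1521 = 2.4464

2.45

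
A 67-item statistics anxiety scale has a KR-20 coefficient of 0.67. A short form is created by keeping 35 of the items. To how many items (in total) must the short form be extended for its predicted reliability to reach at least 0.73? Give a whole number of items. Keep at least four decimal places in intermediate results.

Short-form reliability: n = 35/67 = 0.5224; r_35 = n·r/(1+(n−1)r) ≈ 0.5147
Then solve for n' with r_old = 0.5147, r_target = 0.73: n' = 0.73(1 − 0.5147)/[0.5147(1 − 0.73)] = 2.5493
Items = 2.5493 × 35 ≈ 89.23 → 90

90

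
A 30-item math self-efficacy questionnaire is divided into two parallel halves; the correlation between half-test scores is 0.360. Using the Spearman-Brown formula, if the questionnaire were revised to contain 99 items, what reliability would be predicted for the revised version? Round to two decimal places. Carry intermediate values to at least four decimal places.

0.79

Full-test reliability from the split-half r: r_full = 2(0.360)/(1 + 0.360) = 0.5294
Then adjust to 99 items: n = 99/30 = 3.3000
r_new = n·r_full / (1 + (n − 1)·r_full) = 1.7470 / 2.2176 ≈ 0.7878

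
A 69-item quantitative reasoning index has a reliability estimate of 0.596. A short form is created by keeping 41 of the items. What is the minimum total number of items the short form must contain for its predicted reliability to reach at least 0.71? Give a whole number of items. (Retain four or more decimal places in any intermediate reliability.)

115

First, r for the 41-item form: n = 41/69 = 0.5942, so r_41 = 0.5942·0.596/(1 + (0.5942 − 1)·0.596) = 0.4671
Length factor from the short form to reach 0.71: n' = 0.71(1 − 0.4671) / [0.4671(1 − 0.71)] ≈ 2.7932
Total items = 2.7932 × 41 = 114.52, rounded up to 115.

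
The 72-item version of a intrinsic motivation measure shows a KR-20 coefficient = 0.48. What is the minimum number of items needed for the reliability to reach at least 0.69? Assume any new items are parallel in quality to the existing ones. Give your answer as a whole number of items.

174

Invert Spearman-Brown to solve for n:
n = r*(1 − r) / [ r (1 − r*) ]
n = [0.69 × 0.52] / [0.48 × 0.31]
n = 0.3588 / 0.1488 ≈ 2.4113
2.4113 × 72 = 173.61 → 174 items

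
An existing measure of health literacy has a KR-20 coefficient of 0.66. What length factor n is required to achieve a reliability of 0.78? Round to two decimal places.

Rearranging the Spearman-Brown formula for n,
n = r_target (1 − r_old) / [ r_old (1 − r_target) ]
n = 0.78(1 − 0.66) / [0.66(1 − 0.78)]
n = 0.2652 / 0.1452 ≈ 1.8264

1.83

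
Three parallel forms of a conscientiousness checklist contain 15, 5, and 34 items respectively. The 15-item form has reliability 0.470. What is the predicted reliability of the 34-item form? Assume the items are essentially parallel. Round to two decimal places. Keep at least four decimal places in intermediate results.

0.67

Only the ratio of lengths matters: n = 34/15 = 2.2667
r_{34} = n·r / (1 + (n − 1)·r) = 1.0653 / 1.5953 ≈ 0.6678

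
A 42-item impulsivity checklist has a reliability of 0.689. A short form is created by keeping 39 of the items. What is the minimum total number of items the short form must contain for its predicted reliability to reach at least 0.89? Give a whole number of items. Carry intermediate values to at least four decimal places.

154

First, r for the 39-item form: n = 39/42 = 0.9286, so r_39 = 0.9286·0.689/(1 + (0.9286 − 1)·0.689) = 0.6729
Then solve for n' with r_old = 0.6729, r_target = 0.89: n' = 0.89(1 − 0.6729)/[0.6729(1 − 0.89)] = 3.9330
Items = 3.9330 × 39 ≈ 153.39 → 154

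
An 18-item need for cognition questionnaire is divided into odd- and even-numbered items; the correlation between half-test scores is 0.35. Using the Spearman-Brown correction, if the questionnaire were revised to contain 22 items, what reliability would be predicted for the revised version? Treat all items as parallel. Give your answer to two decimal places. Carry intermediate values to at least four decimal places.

First correct the split-half correlation to full-test reliability: r_full = 2 × 0.35 / (1 + 0.35) ≈ 0.5185
Then adjust to 22 items: n = 22/18 = 1.2222
r_new = n·r_full / (1 + (n − 1)·r_full) = 0.6337 / 1.1152 ≈ 0.5682

0.57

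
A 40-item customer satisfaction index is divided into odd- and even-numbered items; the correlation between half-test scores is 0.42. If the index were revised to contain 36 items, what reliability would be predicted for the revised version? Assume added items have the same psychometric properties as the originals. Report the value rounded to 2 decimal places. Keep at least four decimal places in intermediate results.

Spearman-Brown correction (n = 2): r_full = 2·0.42/(1 + 0.42) = 0.5915
Then adjust to 36 items: n = 36/40 = 0.9000
r_new = n·r_full / (1 + (n − 1)·r_full) = 0.5323 / 0.9408 ≈ 0.5658

0.57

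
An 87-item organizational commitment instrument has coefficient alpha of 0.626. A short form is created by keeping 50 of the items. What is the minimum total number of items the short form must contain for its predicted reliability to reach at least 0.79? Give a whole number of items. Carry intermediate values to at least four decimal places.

Short-form reliability: n = 50/87 = 0.5747; r_50 = n·r/(1+(n−1)r) ≈ 0.4903
Length factor from the short form to reach 0.79: n' = 0.79(1 − 0.4903) / [0.4903(1 − 0.79)] ≈ 3.9108
Total items = 3.9108 × 50 = 195.54, rounded up to 196.

196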